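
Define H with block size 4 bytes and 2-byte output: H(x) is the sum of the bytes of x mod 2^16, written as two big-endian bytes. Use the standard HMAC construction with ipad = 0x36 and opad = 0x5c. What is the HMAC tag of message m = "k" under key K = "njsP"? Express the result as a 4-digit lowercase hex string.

016e

Key "njsP" = 6e 6a 73 50 is exactly B = 4 bytes: K' = 6e 6a 73 50.
K' ⊕ ipad = 58 5c 45 66.  K' ⊕ opad = 32 36 2f 0c.
Inner input = (K'⊕ipad) ∥ m = 58 5c 45 66 ∥ 6b.
Inner hash: sum = 88+92+69+102+107 = 458 → 01 ca.
Outer input = (K'⊕opad) ∥ inner = 32 36 2f 0c ∥ 01 ca.
Outer hash (tag): sum = 50+54+47+12+1+202 = 366 → 01 6e.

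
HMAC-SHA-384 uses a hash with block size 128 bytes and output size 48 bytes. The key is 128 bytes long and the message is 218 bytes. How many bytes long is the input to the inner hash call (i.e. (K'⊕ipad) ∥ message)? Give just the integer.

Key is 128 ≤ 128 bytes, zero-padded: |K'| = 128.
Inner input = (K'⊕ipad) ∥ m → 128 + 218 = 346 bytes.

346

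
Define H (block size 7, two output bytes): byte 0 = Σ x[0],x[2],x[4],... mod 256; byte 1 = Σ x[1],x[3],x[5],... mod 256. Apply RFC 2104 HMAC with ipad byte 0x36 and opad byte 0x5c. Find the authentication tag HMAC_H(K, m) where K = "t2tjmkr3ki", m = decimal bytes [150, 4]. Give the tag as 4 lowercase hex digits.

Key "t2tjmkr3ki" = 74 32 74 6a 6d 6b 72 33 6b 69 is 10 bytes > B = 7, so hash it first: H(key) = 32 a3, then zero-pad to 7 bytes: K' = 32 a3 00 00 00 00 00.
K' ⊕ ipad = 04 95 36 36 36 36 36.  K' ⊕ opad = 6e ff 5c 5c 5c 5c 5c.
Inner input = (K'⊕ipad) ∥ m = 04 95 36 36 36 36 36 ∥ 96 04.
Inner hash: even-index sum = 170 mod 256 = 170; odd-index sum = 407 mod 256 = 151 → aa 97.
Outer input = (K'⊕opad) ∥ inner = 6e ff 5c 5c 5c 5c 5c ∥ aa 97.
Outer hash (tag): even-index sum = 537 mod 256 = 25; odd-index sum = 609 mod 256 = 97 → 19 61.

1961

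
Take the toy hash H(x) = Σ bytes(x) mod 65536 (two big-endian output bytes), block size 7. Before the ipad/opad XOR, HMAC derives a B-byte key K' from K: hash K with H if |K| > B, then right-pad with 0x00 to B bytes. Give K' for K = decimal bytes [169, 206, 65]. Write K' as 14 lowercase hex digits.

Key decimal bytes [169, 206, 65] = a9 ce 41 is 3 bytes ≤ B = 7; zero-pad to 7 bytes: K' = a9 ce 41 00 00 00 00.

a9ce4100000000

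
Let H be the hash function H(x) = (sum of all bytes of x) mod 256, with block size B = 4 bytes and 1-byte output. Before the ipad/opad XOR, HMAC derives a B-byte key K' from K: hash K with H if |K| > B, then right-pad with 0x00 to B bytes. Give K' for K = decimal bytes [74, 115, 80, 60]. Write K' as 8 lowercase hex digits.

Key decimal bytes [74, 115, 80, 60] = 4a 73 50 3c is exactly B = 4 bytes: K' = 4a 73 50 3c.

4a73503c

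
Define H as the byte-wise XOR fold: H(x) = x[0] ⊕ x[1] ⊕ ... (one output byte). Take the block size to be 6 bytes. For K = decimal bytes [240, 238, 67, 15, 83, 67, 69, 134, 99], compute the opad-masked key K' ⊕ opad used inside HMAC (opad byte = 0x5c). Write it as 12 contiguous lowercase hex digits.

Key decimal bytes [240, 238, 67, 15, 83, 67, 69, 134, 99] = f0 ee 43 0f 53 43 45 86 63 is 9 bytes > B = 6, so hash it first: H(key) = e2, then zero-pad to 6 bytes: K' = e2 00 00 00 00 00.
XOR each byte with 0x5c: e2⊕5c=be, 00⊕5c=5c, 00⊕5c=5c, 00⊕5c=5c, 00⊕5c=5c, 00⊕5c=5c.

be5c5c5c5c5c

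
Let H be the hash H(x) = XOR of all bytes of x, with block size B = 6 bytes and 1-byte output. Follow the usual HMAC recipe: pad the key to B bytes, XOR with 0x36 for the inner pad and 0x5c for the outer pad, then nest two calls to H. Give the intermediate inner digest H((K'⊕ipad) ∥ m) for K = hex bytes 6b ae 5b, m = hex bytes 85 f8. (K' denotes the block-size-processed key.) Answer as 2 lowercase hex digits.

e3

Key hex bytes 6b ae 5b is 3 bytes ≤ B = 6; zero-pad to 6 bytes: K' = 6b ae 5b 00 00 00.
K' ⊕ ipad = 5d 98 6d 36 36 36.
Inner input = 5d 98 6d 36 36 36 ∥ 85 f8.
Inner hash: XOR 5d⊕98⊕6d⊕36⊕36⊕36⊕85⊕f8 = e3.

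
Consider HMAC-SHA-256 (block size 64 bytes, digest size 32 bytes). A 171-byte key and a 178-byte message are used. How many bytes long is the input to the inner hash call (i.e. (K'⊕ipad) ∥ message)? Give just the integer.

242

Key is 171 > 64 bytes, so it is hashed to 32 bytes then zero-padded to 64: |K'| = 64.
Inner input = (K'⊕ipad) ∥ m → 64 + 178 = 242 bytes.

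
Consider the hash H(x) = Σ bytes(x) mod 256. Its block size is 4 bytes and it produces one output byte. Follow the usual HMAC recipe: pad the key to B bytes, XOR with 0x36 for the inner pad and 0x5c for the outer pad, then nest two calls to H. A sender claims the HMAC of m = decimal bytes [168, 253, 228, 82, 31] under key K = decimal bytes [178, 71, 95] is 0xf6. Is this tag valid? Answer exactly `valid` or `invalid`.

Key decimal bytes [178, 71, 95] = b2 47 5f is 3 bytes ≤ B = 4; zero-pad to 4 bytes: K' = b2 47 5f 00.
K' ⊕ ipad = 84 71 69 36; K' ⊕ opad = ee 1b 03 5c.
Inner hash: sum = 132+113+105+54+168+253+228+82+31 = 1166; mod 256 = 142 → 8e.
Outer hash (recomputed tag): sum = 238+27+3+92+142 = 502; mod 256 = 246 → f6.
Recomputed tag = f6; claimed = f6 → match.

valid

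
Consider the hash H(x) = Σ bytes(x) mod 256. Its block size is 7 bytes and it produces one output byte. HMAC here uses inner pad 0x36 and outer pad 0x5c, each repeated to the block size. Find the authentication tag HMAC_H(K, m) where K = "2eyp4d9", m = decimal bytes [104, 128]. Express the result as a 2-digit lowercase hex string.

Key "2eyp4d9" = 32 65 79 70 34 64 39 is exactly B = 7 bytes: K' = 32 65 79 70 34 64 39.
K' ⊕ ipad = 04 53 4f 46 02 52 0f.  K' ⊕ opad = 6e 39 25 2c 68 38 65.
Inner input = (K'⊕ipad) ∥ m = 04 53 4f 46 02 52 0f ∥ 68 80.
Inner hash: sum = 4+83+79+70+2+82+15+104+128 = 567; mod 256 = 55 → 37.
Outer input = (K'⊕opad) ∥ inner = 6e 39 25 2c 68 38 65 ∥ 37.
Outer hash (tag): sum = 110+57+37+44+104+56+101+55 = 564; mod 256 = 52 → 34.

34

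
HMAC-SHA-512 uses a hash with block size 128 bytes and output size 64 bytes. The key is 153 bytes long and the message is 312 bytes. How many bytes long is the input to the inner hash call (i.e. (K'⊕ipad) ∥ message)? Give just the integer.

440

Key is 153 > 128 bytes, so it is hashed to 64 bytes then zero-padded to 128: |K'| = 128.
Inner input = (K'⊕ipad) ∥ m → 128 + 312 = 440 bytes.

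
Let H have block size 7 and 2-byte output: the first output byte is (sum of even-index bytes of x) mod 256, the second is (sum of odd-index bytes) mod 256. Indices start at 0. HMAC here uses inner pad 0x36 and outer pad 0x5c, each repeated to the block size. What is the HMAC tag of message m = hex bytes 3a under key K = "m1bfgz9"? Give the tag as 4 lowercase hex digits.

ecdc

Key "m1bfgz9" = 6d 31 62 66 67 7a 39 is exactly B = 7 bytes: K' = 6d 31 62 66 67 7a 39.
K' ⊕ ipad = 5b 07 54 50 51 4c 0f.  K' ⊕ opad = 31 6d 3e 3a 3b 26 65.
Inner input = (K'⊕ipad) ∥ m = 5b 07 54 50 51 4c 0f ∥ 3a.
Inner hash: even-index sum = 271 mod 256 = 15; odd-index sum = 221 mod 256 = 221 → 0f dd.
Outer input = (K'⊕opad) ∥ inner = 31 6d 3e 3a 3b 26 65 ∥ 0f dd.
Outer hash (tag): even-index sum = 492 mod 256 = 236; odd-index sum = 220 mod 256 = 220 → ec dc.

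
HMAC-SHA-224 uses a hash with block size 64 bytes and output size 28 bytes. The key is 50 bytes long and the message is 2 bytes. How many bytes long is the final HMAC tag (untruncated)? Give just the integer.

28

The tag is one SHA-224 digest: 28 bytes.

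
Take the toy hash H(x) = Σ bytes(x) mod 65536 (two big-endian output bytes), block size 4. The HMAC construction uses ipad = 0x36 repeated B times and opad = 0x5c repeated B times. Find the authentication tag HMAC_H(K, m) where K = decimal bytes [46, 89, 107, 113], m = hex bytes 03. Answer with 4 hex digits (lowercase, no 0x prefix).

Key decimal bytes [46, 89, 107, 113] = 2e 59 6b 71 is exactly B = 4 bytes: K' = 2e 59 6b 71.
K' ⊕ ipad = 18 6f 5d 47.  K' ⊕ opad = 72 05 37 2d.
Inner input = (K'⊕ipad) ∥ m = 18 6f 5d 47 ∥ 03.
Inner hash: sum = 24+111+93+71+3 = 302 → 01 2e.
Outer input = (K'⊕opad) ∥ inner = 72 05 37 2d ∥ 01 2e.
Outer hash (tag): sum = 114+5+55+45+1+46 = 266 → 01 0a.

010a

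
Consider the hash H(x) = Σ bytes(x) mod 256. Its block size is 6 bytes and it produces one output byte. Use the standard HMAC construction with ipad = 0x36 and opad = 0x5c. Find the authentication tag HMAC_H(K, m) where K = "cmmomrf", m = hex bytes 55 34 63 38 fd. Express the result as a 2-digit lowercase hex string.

Key "cmmomrf" = 63 6d 6d 6f 6d 72 66 is 7 bytes > B = 6, so hash it first: H(key) = f1, then zero-pad to 6 bytes: K' = f1 00 00 00 00 00.
K' ⊕ ipad = c7 36 36 36 36 36.  K' ⊕ opad = ad 5c 5c 5c 5c 5c.
Inner input = (K'⊕ipad) ∥ m = c7 36 36 36 36 36 ∥ 55 34 63 38 fd.
Inner hash: sum = 199+54+54+54+54+54+85+52+99+56+253 = 1014; mod 256 = 246 → f6.
Outer input = (K'⊕opad) ∥ inner = ad 5c 5c 5c 5c 5c ∥ f6.
Outer hash (tag): sum = 173+92+92+92+92+92+246 = 879; mod 256 = 111 → 6f.

6f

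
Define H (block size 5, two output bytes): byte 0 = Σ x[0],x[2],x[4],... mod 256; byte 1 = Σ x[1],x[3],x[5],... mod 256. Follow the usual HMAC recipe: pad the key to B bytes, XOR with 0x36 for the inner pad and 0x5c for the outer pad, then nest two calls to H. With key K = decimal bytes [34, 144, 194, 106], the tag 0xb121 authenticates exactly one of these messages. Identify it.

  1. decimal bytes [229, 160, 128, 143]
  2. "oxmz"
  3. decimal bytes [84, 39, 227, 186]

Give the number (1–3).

3

Key decimal bytes [34, 144, 194, 106] = 22 90 c2 6a is 4 bytes ≤ B = 5; zero-pad to 5 bytes: K' = 22 90 c2 6a 00.
K' ⊕ ipad = 14 a6 f4 5c 36; K' ⊕ opad = 7e cc 9e 36 5c.
m1: inner = H(14 a6 f4 5c 36 e5 a0 80 8f) = 6d 67; tag = H(7e cc 9e 36 5c 6d 67) = df6f
m2: inner = H(14 a6 f4 5c 36 6f 78 6d 7a) = 30 de; tag = H(7e cc 9e 36 5c 30 de) = 5632
m3: inner = H(14 a6 f4 5c 36 54 27 e3 ba) = 1f 39; tag = H(7e cc 9e 36 5c 1f 39) = b121 ← matches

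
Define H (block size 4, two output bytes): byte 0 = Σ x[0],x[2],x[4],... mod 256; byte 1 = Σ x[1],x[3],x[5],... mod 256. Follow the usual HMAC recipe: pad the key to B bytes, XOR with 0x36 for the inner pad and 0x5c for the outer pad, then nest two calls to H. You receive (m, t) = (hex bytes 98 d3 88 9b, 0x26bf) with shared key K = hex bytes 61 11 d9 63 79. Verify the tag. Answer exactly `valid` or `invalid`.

Key hex bytes 61 11 d9 63 79 is 5 bytes > B = 4, so hash it first: H(key) = b3 74, then zero-pad to 4 bytes: K' = b3 74 00 00.
K' ⊕ ipad = 85 42 36 36; K' ⊕ opad = ef 28 5c 5c.
Inner hash: even-index sum = 475 mod 256 = 219; odd-index sum = 486 mod 256 = 230 → db e6.
Outer hash (recomputed tag): even-index sum = 550 mod 256 = 38; odd-index sum = 362 mod 256 = 106 → 26 6a.
Recomputed tag = 266a; claimed = 26bf → mismatch.

invalid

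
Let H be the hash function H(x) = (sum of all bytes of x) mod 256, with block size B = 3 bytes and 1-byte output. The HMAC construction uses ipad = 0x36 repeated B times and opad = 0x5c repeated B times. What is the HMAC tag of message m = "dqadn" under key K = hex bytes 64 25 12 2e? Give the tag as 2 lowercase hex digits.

c0

Key hex bytes 64 25 12 2e is 4 bytes > B = 3, so hash it first: H(key) = c9, then zero-pad to 3 bytes: K' = c9 00 00.
K' ⊕ ipad = ff 36 36.  K' ⊕ opad = 95 5c 5c.
Inner input = (K'⊕ipad) ∥ m = ff 36 36 ∥ 64 71 61 64 6e.
Inner hash: sum = 255+54+54+100+113+97+100+110 = 883; mod 256 = 115 → 73.
Outer input = (K'⊕opad) ∥ inner = 95 5c 5c ∥ 73.
Outer hash (tag): sum = 149+92+92+115 = 448; mod 256 = 192 → c0.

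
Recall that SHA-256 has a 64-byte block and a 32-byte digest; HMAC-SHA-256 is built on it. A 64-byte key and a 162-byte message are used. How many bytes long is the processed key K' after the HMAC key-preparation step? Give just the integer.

64

Key is 64 ≤ 64 bytes, zero-padded: |K'| = 64.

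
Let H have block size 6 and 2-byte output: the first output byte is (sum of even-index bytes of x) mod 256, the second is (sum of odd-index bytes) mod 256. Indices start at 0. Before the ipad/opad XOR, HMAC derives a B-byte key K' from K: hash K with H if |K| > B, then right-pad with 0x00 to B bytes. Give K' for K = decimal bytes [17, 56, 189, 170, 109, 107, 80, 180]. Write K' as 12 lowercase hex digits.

8b0100000000

|K| = 8 > B = 6, so first hash the key.
H(K): even-index sum = 395 mod 256 = 139; odd-index sum = 513 mod 256 = 1 → 8b 01.
Zero-pad H(K) = 8b 01 to 6 bytes: K' = 8b 01 00 00 00 00.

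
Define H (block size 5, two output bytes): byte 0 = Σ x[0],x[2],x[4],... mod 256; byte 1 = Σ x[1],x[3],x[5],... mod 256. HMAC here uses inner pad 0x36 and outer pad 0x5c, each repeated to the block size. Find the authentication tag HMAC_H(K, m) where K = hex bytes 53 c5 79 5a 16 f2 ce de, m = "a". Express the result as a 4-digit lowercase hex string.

1401

Key hex bytes 53 c5 79 5a 16 f2 ce de is 8 bytes > B = 5, so hash it first: H(key) = b0 ef, then zero-pad to 5 bytes: K' = b0 ef 00 00 00.
K' ⊕ ipad = 86 d9 36 36 36.  K' ⊕ opad = ec b3 5c 5c 5c.
Inner input = (K'⊕ipad) ∥ m = 86 d9 36 36 36 ∥ 61.
Inner hash: even-index sum = 242 mod 256 = 242; odd-index sum = 368 mod 256 = 112 → f2 70.
Outer input = (K'⊕opad) ∥ inner = ec b3 5c 5c 5c ∥ f2 70.
Outer hash (tag): even-index sum = 532 mod 256 = 20; odd-index sum = 513 mod 256 = 1 → 14 01.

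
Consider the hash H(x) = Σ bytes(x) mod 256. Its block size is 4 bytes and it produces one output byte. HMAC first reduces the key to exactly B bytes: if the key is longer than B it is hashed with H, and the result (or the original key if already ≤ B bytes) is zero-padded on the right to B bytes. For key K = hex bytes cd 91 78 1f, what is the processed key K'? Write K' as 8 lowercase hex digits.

Key hex bytes cd 91 78 1f is exactly B = 4 bytes: K' = cd 91 78 1f.

cd91781f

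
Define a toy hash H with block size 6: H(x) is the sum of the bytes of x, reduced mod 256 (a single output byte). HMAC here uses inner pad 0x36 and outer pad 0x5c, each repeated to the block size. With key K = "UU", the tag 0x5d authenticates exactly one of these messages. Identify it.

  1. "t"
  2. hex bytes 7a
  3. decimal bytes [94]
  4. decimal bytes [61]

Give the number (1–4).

4

Key "UU" = 55 55 is 2 bytes ≤ B = 6; zero-pad to 6 bytes: K' = 55 55 00 00 00 00.
K' ⊕ ipad = 63 63 36 36 36 36; K' ⊕ opad = 09 09 5c 5c 5c 5c.
m1: inner = H(63 63 36 36 36 36 74) = 12; tag = H(09 09 5c 5c 5c 5c 12) = 94
m2: inner = H(63 63 36 36 36 36 7a) = 18; tag = H(09 09 5c 5c 5c 5c 18) = 9a
m3: inner = H(63 63 36 36 36 36 5e) = fc; tag = H(09 09 5c 5c 5c 5c fc) = 7e
m4: inner = H(63 63 36 36 36 36 3d) = db; tag = H(09 09 5c 5c 5c 5c db) = 5d ← matches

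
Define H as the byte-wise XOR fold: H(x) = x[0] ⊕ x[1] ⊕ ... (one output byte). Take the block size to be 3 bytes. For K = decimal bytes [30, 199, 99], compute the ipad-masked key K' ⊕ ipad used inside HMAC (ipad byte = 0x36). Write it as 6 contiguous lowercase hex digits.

Key decimal bytes [30, 199, 99] = 1e c7 63 is exactly B = 3 bytes: K' = 1e c7 63.
XOR each byte with 0x36: 1e⊕36=28, c7⊕36=f1, 63⊕36=55.

28f155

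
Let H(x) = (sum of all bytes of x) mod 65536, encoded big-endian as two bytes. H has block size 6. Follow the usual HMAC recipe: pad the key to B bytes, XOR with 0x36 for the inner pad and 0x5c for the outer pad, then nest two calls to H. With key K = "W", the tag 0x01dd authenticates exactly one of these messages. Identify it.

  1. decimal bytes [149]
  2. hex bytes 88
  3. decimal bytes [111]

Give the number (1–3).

Key "W" = 57 is 1 byte ≤ B = 6; zero-pad to 6 bytes: K' = 57 00 00 00 00 00.
K' ⊕ ipad = 61 36 36 36 36 36; K' ⊕ opad = 0b 5c 5c 5c 5c 5c.
m1: inner = H(61 36 36 36 36 36 95) = 02 04; tag = H(0b 5c 5c 5c 5c 5c 02 04) = 01dd ← matches
m2: inner = H(61 36 36 36 36 36 88) = 01 f7; tag = H(0b 5c 5c 5c 5c 5c 01 f7) = 02cf
m3: inner = H(61 36 36 36 36 36 6f) = 01 de; tag = H(0b 5c 5c 5c 5c 5c 01 de) = 02b6

1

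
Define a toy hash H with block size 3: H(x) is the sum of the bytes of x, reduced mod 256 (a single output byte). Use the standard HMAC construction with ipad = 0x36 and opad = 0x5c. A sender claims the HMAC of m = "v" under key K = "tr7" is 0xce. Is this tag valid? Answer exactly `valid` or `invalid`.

invalid

Key "tr7" = 74 72 37 is exactly B = 3 bytes: K' = 74 72 37.
K' ⊕ ipad = 42 44 01; K' ⊕ opad = 28 2e 6b.
Inner hash: sum = 66+68+1+118 = 253 → fd.
Outer hash (recomputed tag): sum = 40+46+107+253 = 446; mod 256 = 190 → be.
Recomputed tag = be; claimed = ce → mismatch.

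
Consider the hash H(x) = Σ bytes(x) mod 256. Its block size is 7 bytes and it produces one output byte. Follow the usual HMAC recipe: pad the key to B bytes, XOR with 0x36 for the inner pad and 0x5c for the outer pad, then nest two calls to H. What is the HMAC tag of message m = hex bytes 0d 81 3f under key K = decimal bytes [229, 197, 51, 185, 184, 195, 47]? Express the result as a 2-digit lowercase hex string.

Key decimal bytes [229, 197, 51, 185, 184, 195, 47] = e5 c5 33 b9 b8 c3 2f is exactly B = 7 bytes: K' = e5 c5 33 b9 b8 c3 2f.
K' ⊕ ipad = d3 f3 05 8f 8e f5 19.  K' ⊕ opad = b9 99 6f e5 e4 9f 73.
Inner input = (K'⊕ipad) ∥ m = d3 f3 05 8f 8e f5 19 ∥ 0d 81 3f.
Inner hash: sum = 211+243+5+143+142+245+25+13+129+63 = 1219; mod 256 = 195 → c3.
Outer input = (K'⊕opad) ∥ inner = b9 99 6f e5 e4 9f 73 ∥ c3.
Outer hash (tag): sum = 185+153+111+229+228+159+115+195 = 1375; mod 256 = 95 → 5f.

5f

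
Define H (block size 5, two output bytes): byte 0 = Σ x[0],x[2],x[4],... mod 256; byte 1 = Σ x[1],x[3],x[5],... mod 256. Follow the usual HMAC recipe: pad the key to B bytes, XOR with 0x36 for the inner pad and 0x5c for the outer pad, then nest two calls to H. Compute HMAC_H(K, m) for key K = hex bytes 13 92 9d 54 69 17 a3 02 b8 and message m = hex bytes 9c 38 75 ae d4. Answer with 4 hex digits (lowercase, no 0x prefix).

Key hex bytes 13 92 9d 54 69 17 a3 02 b8 is 9 bytes > B = 5, so hash it first: H(key) = 74 ff, then zero-pad to 5 bytes: K' = 74 ff 00 00 00.
K' ⊕ ipad = 42 c9 36 36 36.  K' ⊕ opad = 28 a3 5c 5c 5c.
Inner input = (K'⊕ipad) ∥ m = 42 c9 36 36 36 ∥ 9c 38 75 ae d4.
Inner hash: even-index sum = 404 mod 256 = 148; odd-index sum = 740 mod 256 = 228 → 94 e4.
Outer input = (K'⊕opad) ∥ inner = 28 a3 5c 5c 5c ∥ 94 e4.
Outer hash (tag): even-index sum = 452 mod 256 = 196; odd-index sum = 403 mod 256 = 147 → c4 93.

c493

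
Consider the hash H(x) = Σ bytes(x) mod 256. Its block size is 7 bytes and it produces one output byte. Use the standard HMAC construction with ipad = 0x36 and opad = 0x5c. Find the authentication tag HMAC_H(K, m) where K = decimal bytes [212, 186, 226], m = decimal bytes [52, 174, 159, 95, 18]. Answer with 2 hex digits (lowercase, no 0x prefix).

a8

Key decimal bytes [212, 186, 226] = d4 ba e2 is 3 bytes ≤ B = 7; zero-pad to 7 bytes: K' = d4 ba e2 00 00 00 00.
K' ⊕ ipad = e2 8c d4 36 36 36 36.  K' ⊕ opad = 88 e6 be 5c 5c 5c 5c.
Inner input = (K'⊕ipad) ∥ m = e2 8c d4 36 36 36 36 ∥ 34 ae 9f 5f 12.
Inner hash: sum = 226+140+212+54+54+54+54+52+174+159+95+18 = 1292; mod 256 = 12 → 0c.
Outer input = (K'⊕opad) ∥ inner = 88 e6 be 5c 5c 5c 5c ∥ 0c.
Outer hash (tag): sum = 136+230+190+92+92+92+92+12 = 936; mod 256 = 168 → a8.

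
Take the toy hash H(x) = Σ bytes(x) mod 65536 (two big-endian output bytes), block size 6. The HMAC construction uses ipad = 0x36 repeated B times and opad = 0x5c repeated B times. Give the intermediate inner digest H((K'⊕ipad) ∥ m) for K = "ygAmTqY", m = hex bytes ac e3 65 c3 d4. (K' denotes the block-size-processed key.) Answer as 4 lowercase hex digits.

0531

Key "ygAmTqY" = 79 67 41 6d 54 71 59 is 7 bytes > B = 6, so hash it first: H(key) = 02 ac, then zero-pad to 6 bytes: K' = 02 ac 00 00 00 00.
K' ⊕ ipad = 34 9a 36 36 36 36.
Inner input = 34 9a 36 36 36 36 ∥ ac e3 65 c3 d4.
Inner hash: sum = 52+154+54+54+54+54+172+227+101+195+212 = 1329 → 05 31.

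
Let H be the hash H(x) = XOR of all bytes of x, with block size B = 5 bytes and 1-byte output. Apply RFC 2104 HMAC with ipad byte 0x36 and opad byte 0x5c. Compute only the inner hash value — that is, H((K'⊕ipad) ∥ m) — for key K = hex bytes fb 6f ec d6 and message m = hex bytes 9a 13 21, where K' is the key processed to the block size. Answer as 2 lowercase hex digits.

30

Key hex bytes fb 6f ec d6 is 4 bytes ≤ B = 5; zero-pad to 5 bytes: K' = fb 6f ec d6 00.
K' ⊕ ipad = cd 59 da e0 36.
Inner input = cd 59 da e0 36 ∥ 9a 13 21.
Inner hash: XOR cd⊕59⊕da⊕e0⊕36⊕9a⊕13⊕21 = 30.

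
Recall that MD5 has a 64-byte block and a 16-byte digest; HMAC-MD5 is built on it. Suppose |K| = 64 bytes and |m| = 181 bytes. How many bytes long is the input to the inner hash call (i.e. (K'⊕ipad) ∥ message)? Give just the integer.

245

Key is 64 ≤ 64 bytes, zero-padded: |K'| = 64.
Inner input = (K'⊕ipad) ∥ m → 64 + 181 = 245 bytes.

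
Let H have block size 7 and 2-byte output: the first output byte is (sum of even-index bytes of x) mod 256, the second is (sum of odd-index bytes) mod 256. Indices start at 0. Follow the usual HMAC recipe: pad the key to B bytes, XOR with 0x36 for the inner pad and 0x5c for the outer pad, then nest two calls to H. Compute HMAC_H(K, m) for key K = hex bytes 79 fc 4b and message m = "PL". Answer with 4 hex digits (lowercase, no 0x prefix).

7adc

Key hex bytes 79 fc 4b is 3 bytes ≤ B = 7; zero-pad to 7 bytes: K' = 79 fc 4b 00 00 00 00.
K' ⊕ ipad = 4f ca 7d 36 36 36 36.  K' ⊕ opad = 25 a0 17 5c 5c 5c 5c.
Inner input = (K'⊕ipad) ∥ m = 4f ca 7d 36 36 36 36 ∥ 50 4c.
Inner hash: even-index sum = 388 mod 256 = 132; odd-index sum = 390 mod 256 = 134 → 84 86.
Outer input = (K'⊕opad) ∥ inner = 25 a0 17 5c 5c 5c 5c ∥ 84 86.
Outer hash (tag): even-index sum = 378 mod 256 = 122; odd-index sum = 476 mod 256 = 220 → 7a dc.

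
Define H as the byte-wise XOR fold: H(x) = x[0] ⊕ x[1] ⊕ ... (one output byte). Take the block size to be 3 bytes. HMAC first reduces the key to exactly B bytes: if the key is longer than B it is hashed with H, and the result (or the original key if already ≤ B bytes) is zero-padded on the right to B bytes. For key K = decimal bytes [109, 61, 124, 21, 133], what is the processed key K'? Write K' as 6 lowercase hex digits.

|K| = 5 > B = 3, so first hash the key.
H(K): XOR 6d⊕3d⊕7c⊕15⊕85 = bc.
Zero-pad H(K) = bc to 3 bytes: K' = bc 00 00.

bc0000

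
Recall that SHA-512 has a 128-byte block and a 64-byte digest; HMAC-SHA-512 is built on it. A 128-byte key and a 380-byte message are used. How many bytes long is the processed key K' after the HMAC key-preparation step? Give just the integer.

Key is 128 ≤ 128 bytes, zero-padded: |K'| = 128.

128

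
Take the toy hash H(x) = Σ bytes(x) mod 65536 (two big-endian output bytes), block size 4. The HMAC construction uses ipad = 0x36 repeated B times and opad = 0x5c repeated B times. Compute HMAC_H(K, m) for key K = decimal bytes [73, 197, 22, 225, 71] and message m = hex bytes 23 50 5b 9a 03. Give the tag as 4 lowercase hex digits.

Key decimal bytes [73, 197, 22, 225, 71] = 49 c5 16 e1 47 is 5 bytes > B = 4, so hash it first: H(key) = 02 4c, then zero-pad to 4 bytes: K' = 02 4c 00 00.
K' ⊕ ipad = 34 7a 36 36.  K' ⊕ opad = 5e 10 5c 5c.
Inner input = (K'⊕ipad) ∥ m = 34 7a 36 36 ∥ 23 50 5b 9a 03.
Inner hash: sum = 52+122+54+54+35+80+91+154+3 = 645 → 02 85.
Outer input = (K'⊕opad) ∥ inner = 5e 10 5c 5c ∥ 02 85.
Outer hash (tag): sum = 94+16+92+92+2+133 = 429 → 01 ad.

01ad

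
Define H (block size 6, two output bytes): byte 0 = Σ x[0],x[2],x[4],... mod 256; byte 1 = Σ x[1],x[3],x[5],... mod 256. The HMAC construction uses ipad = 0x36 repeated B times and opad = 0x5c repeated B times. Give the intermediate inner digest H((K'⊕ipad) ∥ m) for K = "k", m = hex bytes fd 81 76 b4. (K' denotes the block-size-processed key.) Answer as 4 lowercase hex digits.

3cd7

Key "k" = 6b is 1 byte ≤ B = 6; zero-pad to 6 bytes: K' = 6b 00 00 00 00 00.
K' ⊕ ipad = 5d 36 36 36 36 36.
Inner input = 5d 36 36 36 36 36 ∥ fd 81 76 b4.
Inner hash: even-index sum = 572 mod 256 = 60; odd-index sum = 471 mod 256 = 215 → 3c d7.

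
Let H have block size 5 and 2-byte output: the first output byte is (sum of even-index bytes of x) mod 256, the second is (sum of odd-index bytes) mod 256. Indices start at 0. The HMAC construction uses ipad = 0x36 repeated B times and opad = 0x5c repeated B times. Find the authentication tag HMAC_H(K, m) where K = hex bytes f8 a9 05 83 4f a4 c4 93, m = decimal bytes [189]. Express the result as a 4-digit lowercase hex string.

Key hex bytes f8 a9 05 83 4f a4 c4 93 is 8 bytes > B = 5, so hash it first: H(key) = 10 63, then zero-pad to 5 bytes: K' = 10 63 00 00 00.
K' ⊕ ipad = 26 55 36 36 36.  K' ⊕ opad = 4c 3f 5c 5c 5c.
Inner input = (K'⊕ipad) ∥ m = 26 55 36 36 36 ∥ bd.
Inner hash: even-index sum = 146 mod 256 = 146; odd-index sum = 328 mod 256 = 72 → 92 48.
Outer input = (K'⊕opad) ∥ inner = 4c 3f 5c 5c 5c ∥ 92 48.
Outer hash (tag): even-index sum = 332 mod 256 = 76; odd-index sum = 301 mod 256 = 45 → 4c 2d.

4c2d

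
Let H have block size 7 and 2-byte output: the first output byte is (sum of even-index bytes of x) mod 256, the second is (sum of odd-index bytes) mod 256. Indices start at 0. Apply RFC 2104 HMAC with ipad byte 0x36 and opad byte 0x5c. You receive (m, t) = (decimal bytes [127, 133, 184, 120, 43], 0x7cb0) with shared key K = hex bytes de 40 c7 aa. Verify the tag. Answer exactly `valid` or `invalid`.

Key hex bytes de 40 c7 aa is 4 bytes ≤ B = 7; zero-pad to 7 bytes: K' = de 40 c7 aa 00 00 00.
K' ⊕ ipad = e8 76 f1 9c 36 36 36; K' ⊕ opad = 82 1c 9b f6 5c 5c 5c.
Inner hash: even-index sum = 834 mod 256 = 66; odd-index sum = 682 mod 256 = 170 → 42 aa.
Outer hash (recomputed tag): even-index sum = 639 mod 256 = 127; odd-index sum = 432 mod 256 = 176 → 7f b0.
Recomputed tag = 7fb0; claimed = 7cb0 → mismatch.

invalid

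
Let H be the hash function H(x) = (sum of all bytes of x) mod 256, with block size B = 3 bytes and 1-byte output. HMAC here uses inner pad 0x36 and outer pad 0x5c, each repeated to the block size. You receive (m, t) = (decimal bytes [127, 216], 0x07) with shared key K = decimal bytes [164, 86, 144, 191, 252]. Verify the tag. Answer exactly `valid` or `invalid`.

Key decimal bytes [164, 86, 144, 191, 252] = a4 56 90 bf fc is 5 bytes > B = 3, so hash it first: H(key) = 45, then zero-pad to 3 bytes: K' = 45 00 00.
K' ⊕ ipad = 73 36 36; K' ⊕ opad = 19 5c 5c.
Inner hash: sum = 115+54+54+127+216 = 566; mod 256 = 54 → 36.
Outer hash (recomputed tag): sum = 25+92+92+54 = 263; mod 256 = 7 → 07.
Recomputed tag = 07; claimed = 07 → match.

valid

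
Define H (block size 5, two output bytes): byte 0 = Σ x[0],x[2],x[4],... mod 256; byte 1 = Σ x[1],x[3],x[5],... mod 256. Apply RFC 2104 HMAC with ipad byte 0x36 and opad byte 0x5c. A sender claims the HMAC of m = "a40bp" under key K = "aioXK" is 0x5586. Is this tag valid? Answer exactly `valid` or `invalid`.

invalid

Key "aioXK" = 61 69 6f 58 4b is exactly B = 5 bytes: K' = 61 69 6f 58 4b.
K' ⊕ ipad = 57 5f 59 6e 7d; K' ⊕ opad = 3d 35 33 04 17.
Inner hash: even-index sum = 451 mod 256 = 195; odd-index sum = 462 mod 256 = 206 → c3 ce.
Outer hash (recomputed tag): even-index sum = 341 mod 256 = 85; odd-index sum = 252 mod 256 = 252 → 55 fc.
Recomputed tag = 55fc; claimed = 5586 → mismatch.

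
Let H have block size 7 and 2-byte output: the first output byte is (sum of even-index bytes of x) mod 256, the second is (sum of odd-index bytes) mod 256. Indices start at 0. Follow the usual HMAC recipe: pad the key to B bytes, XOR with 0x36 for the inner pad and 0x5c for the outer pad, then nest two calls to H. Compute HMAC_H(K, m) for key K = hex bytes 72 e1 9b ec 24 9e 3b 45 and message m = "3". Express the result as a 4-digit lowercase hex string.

69a0

Key hex bytes 72 e1 9b ec 24 9e 3b 45 is 8 bytes > B = 7, so hash it first: H(key) = 6c b0, then zero-pad to 7 bytes: K' = 6c b0 00 00 00 00 00.
K' ⊕ ipad = 5a 86 36 36 36 36 36.  K' ⊕ opad = 30 ec 5c 5c 5c 5c 5c.
Inner input = (K'⊕ipad) ∥ m = 5a 86 36 36 36 36 36 ∥ 33.
Inner hash: even-index sum = 252 mod 256 = 252; odd-index sum = 293 mod 256 = 37 → fc 25.
Outer input = (K'⊕opad) ∥ inner = 30 ec 5c 5c 5c 5c 5c ∥ fc 25.
Outer hash (tag): even-index sum = 361 mod 256 = 105; odd-index sum = 672 mod 256 = 160 → 69 a0.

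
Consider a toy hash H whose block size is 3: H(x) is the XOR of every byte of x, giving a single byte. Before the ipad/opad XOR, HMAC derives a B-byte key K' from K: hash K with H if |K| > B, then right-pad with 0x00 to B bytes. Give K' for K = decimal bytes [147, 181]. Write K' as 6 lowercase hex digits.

Key decimal bytes [147, 181] = 93 b5 is 2 bytes ≤ B = 3; zero-pad to 3 bytes: K' = 93 b5 00.

93b500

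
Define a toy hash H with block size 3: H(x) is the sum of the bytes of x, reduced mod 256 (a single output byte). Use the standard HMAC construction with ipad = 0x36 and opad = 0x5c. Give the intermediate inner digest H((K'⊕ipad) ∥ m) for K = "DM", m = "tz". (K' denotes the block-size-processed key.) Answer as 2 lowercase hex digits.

11

Key "DM" = 44 4d is 2 bytes ≤ B = 3; zero-pad to 3 bytes: K' = 44 4d 00.
K' ⊕ ipad = 72 7b 36.
Inner input = 72 7b 36 ∥ 74 7a.
Inner hash: sum = 114+123+54+116+122 = 529; mod 256 = 17 → 11.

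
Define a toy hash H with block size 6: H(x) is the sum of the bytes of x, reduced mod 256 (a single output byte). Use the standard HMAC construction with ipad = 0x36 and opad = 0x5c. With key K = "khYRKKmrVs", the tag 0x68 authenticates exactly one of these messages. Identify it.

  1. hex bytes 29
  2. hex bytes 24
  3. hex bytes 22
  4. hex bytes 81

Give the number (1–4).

Key "khYRKKmrVs" = 6b 68 59 52 4b 4b 6d 72 56 73 is 10 bytes > B = 6, so hash it first: H(key) = bc, then zero-pad to 6 bytes: K' = bc 00 00 00 00 00.
K' ⊕ ipad = 8a 36 36 36 36 36; K' ⊕ opad = e0 5c 5c 5c 5c 5c.
m1: inner = H(8a 36 36 36 36 36 29) = c1; tag = H(e0 5c 5c 5c 5c 5c c1) = 6d
m2: inner = H(8a 36 36 36 36 36 24) = bc; tag = H(e0 5c 5c 5c 5c 5c bc) = 68 ← matches
m3: inner = H(8a 36 36 36 36 36 22) = ba; tag = H(e0 5c 5c 5c 5c 5c ba) = 66
m4: inner = H(8a 36 36 36 36 36 81) = 19; tag = H(e0 5c 5c 5c 5c 5c 19) = c5

2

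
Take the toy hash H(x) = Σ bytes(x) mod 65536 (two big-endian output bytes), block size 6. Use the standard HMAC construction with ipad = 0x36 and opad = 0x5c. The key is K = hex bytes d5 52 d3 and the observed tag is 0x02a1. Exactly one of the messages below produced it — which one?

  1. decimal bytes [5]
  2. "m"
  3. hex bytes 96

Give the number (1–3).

3

Key hex bytes d5 52 d3 is 3 bytes ≤ B = 6; zero-pad to 6 bytes: K' = d5 52 d3 00 00 00.
K' ⊕ ipad = e3 64 e5 36 36 36; K' ⊕ opad = 89 0e 8f 5c 5c 5c.
m1: inner = H(e3 64 e5 36 36 36 05) = 02 d3; tag = H(89 0e 8f 5c 5c 5c 02 d3) = 030f
m2: inner = H(e3 64 e5 36 36 36 6d) = 03 3b; tag = H(89 0e 8f 5c 5c 5c 03 3b) = 0278
m3: inner = H(e3 64 e5 36 36 36 96) = 03 64; tag = H(89 0e 8f 5c 5c 5c 03 64) = 02a1 ← matches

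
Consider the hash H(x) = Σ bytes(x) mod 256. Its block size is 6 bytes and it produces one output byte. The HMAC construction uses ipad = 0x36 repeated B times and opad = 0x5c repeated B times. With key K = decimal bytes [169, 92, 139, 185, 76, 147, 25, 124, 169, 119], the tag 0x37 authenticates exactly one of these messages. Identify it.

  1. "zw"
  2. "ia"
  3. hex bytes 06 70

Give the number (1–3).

1

Key decimal bytes [169, 92, 139, 185, 76, 147, 25, 124, 169, 119] = a9 5c 8b b9 4c 93 19 7c a9 77 is 10 bytes > B = 6, so hash it first: H(key) = dd, then zero-pad to 6 bytes: K' = dd 00 00 00 00 00.
K' ⊕ ipad = eb 36 36 36 36 36; K' ⊕ opad = 81 5c 5c 5c 5c 5c.
m1: inner = H(eb 36 36 36 36 36 7a 77) = ea; tag = H(81 5c 5c 5c 5c 5c ea) = 37 ← matches
m2: inner = H(eb 36 36 36 36 36 69 61) = c3; tag = H(81 5c 5c 5c 5c 5c c3) = 10
m3: inner = H(eb 36 36 36 36 36 06 70) = 6f; tag = H(81 5c 5c 5c 5c 5c 6f) = bc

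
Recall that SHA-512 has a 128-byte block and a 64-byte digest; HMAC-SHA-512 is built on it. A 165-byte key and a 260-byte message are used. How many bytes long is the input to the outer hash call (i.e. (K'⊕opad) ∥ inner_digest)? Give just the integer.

192

Key is 165 > 128 bytes, so it is hashed to 64 bytes then zero-padded to 128: |K'| = 128.
Outer input = (K'⊕opad) ∥ H(inner) → 128 + 64 = 192 bytes.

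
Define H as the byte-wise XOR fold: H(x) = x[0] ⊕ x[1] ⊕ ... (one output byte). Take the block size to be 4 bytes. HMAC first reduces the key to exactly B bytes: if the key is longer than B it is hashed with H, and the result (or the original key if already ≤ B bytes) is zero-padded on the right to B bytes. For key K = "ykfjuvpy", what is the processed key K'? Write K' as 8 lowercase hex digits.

|K| = 8 > B = 4, so first hash the key.
H(K): XOR 79⊕6b⊕66⊕6a⊕75⊕76⊕70⊕79 = 14.
Zero-pad H(K) = 14 to 4 bytes: K' = 14 00 00 00.

14000000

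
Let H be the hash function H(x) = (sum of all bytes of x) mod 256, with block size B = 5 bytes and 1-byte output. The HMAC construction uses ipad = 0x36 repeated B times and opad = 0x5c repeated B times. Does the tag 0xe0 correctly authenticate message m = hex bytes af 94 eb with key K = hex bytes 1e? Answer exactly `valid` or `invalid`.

Key hex bytes 1e is 1 byte ≤ B = 5; zero-pad to 5 bytes: K' = 1e 00 00 00 00.
K' ⊕ ipad = 28 36 36 36 36; K' ⊕ opad = 42 5c 5c 5c 5c.
Inner hash: sum = 40+54+54+54+54+175+148+235 = 814; mod 256 = 46 → 2e.
Outer hash (recomputed tag): sum = 66+92+92+92+92+46 = 480; mod 256 = 224 → e0.
Recomputed tag = e0; claimed = e0 → match.

valid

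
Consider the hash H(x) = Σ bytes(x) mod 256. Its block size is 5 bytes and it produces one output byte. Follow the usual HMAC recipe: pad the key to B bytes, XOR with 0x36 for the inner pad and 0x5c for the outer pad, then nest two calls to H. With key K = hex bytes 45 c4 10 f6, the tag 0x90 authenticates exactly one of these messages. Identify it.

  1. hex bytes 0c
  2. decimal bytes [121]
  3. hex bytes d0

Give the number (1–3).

Key hex bytes 45 c4 10 f6 is 4 bytes ≤ B = 5; zero-pad to 5 bytes: K' = 45 c4 10 f6 00.
K' ⊕ ipad = 73 f2 26 c0 36; K' ⊕ opad = 19 98 4c aa 5c.
m1: inner = H(73 f2 26 c0 36 0c) = 8d; tag = H(19 98 4c aa 5c 8d) = 90 ← matches
m2: inner = H(73 f2 26 c0 36 79) = fa; tag = H(19 98 4c aa 5c fa) = fd
m3: inner = H(73 f2 26 c0 36 d0) = 51; tag = H(19 98 4c aa 5c 51) = 54

1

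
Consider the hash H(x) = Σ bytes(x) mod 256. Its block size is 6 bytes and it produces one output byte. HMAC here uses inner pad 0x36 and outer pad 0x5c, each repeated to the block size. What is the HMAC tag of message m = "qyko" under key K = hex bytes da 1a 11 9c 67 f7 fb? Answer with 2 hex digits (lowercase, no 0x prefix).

Key hex bytes da 1a 11 9c 67 f7 fb is 7 bytes > B = 6, so hash it first: H(key) = fa, then zero-pad to 6 bytes: K' = fa 00 00 00 00 00.
K' ⊕ ipad = cc 36 36 36 36 36.  K' ⊕ opad = a6 5c 5c 5c 5c 5c.
Inner input = (K'⊕ipad) ∥ m = cc 36 36 36 36 36 ∥ 71 79 6b 6f.
Inner hash: sum = 204+54+54+54+54+54+113+121+107+111 = 926; mod 256 = 158 → 9e.
Outer input = (K'⊕opad) ∥ inner = a6 5c 5c 5c 5c 5c ∥ 9e.
Outer hash (tag): sum = 166+92+92+92+92+92+158 = 784; mod 256 = 16 → 10.

10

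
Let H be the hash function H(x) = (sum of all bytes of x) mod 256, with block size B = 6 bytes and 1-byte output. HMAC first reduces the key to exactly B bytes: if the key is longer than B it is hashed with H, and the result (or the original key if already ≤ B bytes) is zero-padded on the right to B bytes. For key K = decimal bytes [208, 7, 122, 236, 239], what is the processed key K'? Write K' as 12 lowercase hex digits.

Key decimal bytes [208, 7, 122, 236, 239] = d0 07 7a ec ef is 5 bytes ≤ B = 6; zero-pad to 6 bytes: K' = d0 07 7a ec ef 00.

d0077aecef00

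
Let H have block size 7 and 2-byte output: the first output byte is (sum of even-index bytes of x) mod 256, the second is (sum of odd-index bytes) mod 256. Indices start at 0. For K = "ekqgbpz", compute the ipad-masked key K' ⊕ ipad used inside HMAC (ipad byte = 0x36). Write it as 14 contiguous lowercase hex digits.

Key "ekqgbpz" = 65 6b 71 67 62 70 7a is exactly B = 7 bytes: K' = 65 6b 71 67 62 70 7a.
XOR each byte with 0x36: 65⊕36=53, 6b⊕36=5d, 71⊕36=47, 67⊕36=51, 62⊕36=54, 70⊕36=46, 7a⊕36=4c.

535d475154464c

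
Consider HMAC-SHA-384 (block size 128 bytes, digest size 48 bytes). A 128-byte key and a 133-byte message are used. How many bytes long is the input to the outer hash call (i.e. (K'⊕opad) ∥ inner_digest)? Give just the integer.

176

Key is 128 ≤ 128 bytes, zero-padded: |K'| = 128.
Outer input = (K'⊕opad) ∥ H(inner) → 128 + 48 = 176 bytes.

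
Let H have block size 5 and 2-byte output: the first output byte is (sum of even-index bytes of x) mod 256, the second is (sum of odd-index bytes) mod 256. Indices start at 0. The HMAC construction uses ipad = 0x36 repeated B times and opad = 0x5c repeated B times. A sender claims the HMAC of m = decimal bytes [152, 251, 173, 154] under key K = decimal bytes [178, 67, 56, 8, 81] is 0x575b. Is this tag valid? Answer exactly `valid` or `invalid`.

invalid

Key decimal bytes [178, 67, 56, 8, 81] = b2 43 38 08 51 is exactly B = 5 bytes: K' = b2 43 38 08 51.
K' ⊕ ipad = 84 75 0e 3e 67; K' ⊕ opad = ee 1f 64 54 0d.
Inner hash: even-index sum = 654 mod 256 = 142; odd-index sum = 504 mod 256 = 248 → 8e f8.
Outer hash (recomputed tag): even-index sum = 599 mod 256 = 87; odd-index sum = 257 mod 256 = 1 → 57 01.
Recomputed tag = 5701; claimed = 575b → mismatch.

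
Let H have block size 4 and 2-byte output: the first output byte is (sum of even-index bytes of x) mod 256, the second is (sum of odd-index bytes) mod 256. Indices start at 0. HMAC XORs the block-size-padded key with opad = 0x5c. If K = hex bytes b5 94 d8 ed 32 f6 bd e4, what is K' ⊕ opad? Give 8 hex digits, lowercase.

Key hex bytes b5 94 d8 ed 32 f6 bd e4 is 8 bytes > B = 4, so hash it first: H(key) = 7c 5b, then zero-pad to 4 bytes: K' = 7c 5b 00 00.
XOR each byte with 0x5c: 7c⊕5c=20, 5b⊕5c=07, 00⊕5c=5c, 00⊕5c=5c.

20075c5c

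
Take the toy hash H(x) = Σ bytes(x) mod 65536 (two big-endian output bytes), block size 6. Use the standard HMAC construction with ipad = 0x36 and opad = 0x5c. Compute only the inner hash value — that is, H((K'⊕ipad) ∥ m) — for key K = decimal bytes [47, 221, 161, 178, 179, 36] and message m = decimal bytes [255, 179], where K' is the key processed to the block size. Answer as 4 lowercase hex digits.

0468

Key decimal bytes [47, 221, 161, 178, 179, 36] = 2f dd a1 b2 b3 24 is exactly B = 6 bytes: K' = 2f dd a1 b2 b3 24.
K' ⊕ ipad = 19 eb 97 84 85 12.
Inner input = 19 eb 97 84 85 12 ∥ ff b3.
Inner hash: sum = 25+235+151+132+133+18+255+179 = 1128 → 04 68.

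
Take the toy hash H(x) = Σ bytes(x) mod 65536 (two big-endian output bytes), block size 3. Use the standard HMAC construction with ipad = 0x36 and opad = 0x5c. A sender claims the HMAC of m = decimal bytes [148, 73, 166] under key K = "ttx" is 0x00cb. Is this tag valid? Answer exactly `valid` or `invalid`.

valid

Key "ttx" = 74 74 78 is exactly B = 3 bytes: K' = 74 74 78.
K' ⊕ ipad = 42 42 4e; K' ⊕ opad = 28 28 24.
Inner hash: sum = 66+66+78+148+73+166 = 597 → 02 55.
Outer hash (recomputed tag): sum = 40+40+36+2+85 = 203 → 00 cb.
Recomputed tag = 00cb; claimed = 00cb → match.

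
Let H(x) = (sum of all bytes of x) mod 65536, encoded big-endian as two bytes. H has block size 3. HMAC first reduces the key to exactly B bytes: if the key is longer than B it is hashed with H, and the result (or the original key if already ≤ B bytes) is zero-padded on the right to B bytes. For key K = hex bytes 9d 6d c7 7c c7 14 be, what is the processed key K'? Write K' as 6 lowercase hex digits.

03e600

|K| = 7 > B = 3, so first hash the key.
H(K): sum = 157+109+199+124+199+20+190 = 998 → 03 e6.
Zero-pad H(K) = 03 e6 to 3 bytes: K' = 03 e6 00.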